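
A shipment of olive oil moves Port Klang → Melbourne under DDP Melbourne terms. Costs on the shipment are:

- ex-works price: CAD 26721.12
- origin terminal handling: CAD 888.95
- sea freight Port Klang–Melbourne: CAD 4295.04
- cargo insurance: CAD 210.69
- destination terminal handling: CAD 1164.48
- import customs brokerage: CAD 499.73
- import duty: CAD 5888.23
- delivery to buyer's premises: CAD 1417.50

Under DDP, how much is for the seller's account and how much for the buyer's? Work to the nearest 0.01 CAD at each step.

DDP: the seller bears all costs including import duty.
Seller's account: goods 26721.12 + origin terminal 888.95 + freight 4295.04 + insurance 210.69 + destination terminal 1164.48 + brokerage 499.73 + duty 5888.23 + delivery 1417.50 = 41085.74
Buyer's account: 0.00

Seller: CAD 41085.74; buyer: CAD 0.00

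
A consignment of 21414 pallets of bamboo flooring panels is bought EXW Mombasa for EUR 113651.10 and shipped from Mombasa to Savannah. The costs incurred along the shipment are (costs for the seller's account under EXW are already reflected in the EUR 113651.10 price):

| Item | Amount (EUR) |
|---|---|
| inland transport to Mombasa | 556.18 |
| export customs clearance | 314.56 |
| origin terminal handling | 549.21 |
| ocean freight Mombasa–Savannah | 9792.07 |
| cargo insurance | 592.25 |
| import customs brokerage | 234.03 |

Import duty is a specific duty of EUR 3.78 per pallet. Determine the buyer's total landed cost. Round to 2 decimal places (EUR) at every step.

Total landed cost: EUR 206634.32

EXW: the seller makes goods available at their premises; the buyer bears all onward costs.
CIF value = EXW price + inland to port + export clearance + origin terminal + freight + insurance = 113651.10 + 556.18 + 314.56 + 549.21 + 9792.07 + 592.25 = 125455.37
Import duty = 21414 × 3.78 = 80944.92
Buyer bears: inland to port 556.18 + export clearance 314.56 + origin terminal 549.21 + freight 9792.07 + insurance 592.25 + brokerage 234.03 + duty 80944.92 = 92983.22
Landed cost = invoice 113651.10 + 92983.22 = 206634.32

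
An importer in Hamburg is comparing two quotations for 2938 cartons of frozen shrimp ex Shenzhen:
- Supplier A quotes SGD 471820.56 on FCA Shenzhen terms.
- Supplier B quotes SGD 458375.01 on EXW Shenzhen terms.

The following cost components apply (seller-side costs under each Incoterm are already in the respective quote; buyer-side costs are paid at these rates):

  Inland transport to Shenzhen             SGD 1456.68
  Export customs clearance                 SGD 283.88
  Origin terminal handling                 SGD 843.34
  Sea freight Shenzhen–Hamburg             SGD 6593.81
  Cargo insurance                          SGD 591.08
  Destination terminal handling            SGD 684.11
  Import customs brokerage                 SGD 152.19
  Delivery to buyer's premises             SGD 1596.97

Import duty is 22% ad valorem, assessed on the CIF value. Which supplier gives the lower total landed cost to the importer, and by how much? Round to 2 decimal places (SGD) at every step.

Supplier A (FCA):
CIF value = FCA price + origin terminal + freight + insurance = 471820.56 + 843.34 + 6593.81 + 591.08 = 479848.79
Import duty = 479848.79 × 22% = 105566.73
Buyer bears (A): 843.34 + 6593.81 + 591.08 + 684.11 + 152.19 + 1596.97 = 10461.50
Landed cost (A) = invoice 471820.56 + 10461.50 + duty 105566.73 = 587848.79
Supplier B (EXW):
CIF value = EXW price + inland to port + export clearance + origin terminal + freight + insurance = 458375.01 + 1456.68 + 283.88 + 843.34 + 6593.81 + 591.08 = 468143.80
Import duty = 468143.80 × 22% = 102991.64
Buyer bears (B): 1456.68 + 283.88 + 843.34 + 6593.81 + 591.08 + 684.11 + 152.19 + 1596.97 = 12202.06
Landed cost (B) = invoice 458375.01 + 12202.06 + duty 102991.64 = 573568.71
Difference = |587848.79 − 573568.71| = 14280.08

Supplier B is cheaper by SGD 14280.08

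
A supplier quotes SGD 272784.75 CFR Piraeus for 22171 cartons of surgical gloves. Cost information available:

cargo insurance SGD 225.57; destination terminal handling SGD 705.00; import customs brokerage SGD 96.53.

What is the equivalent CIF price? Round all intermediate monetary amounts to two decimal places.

Not relevant to the conversion: brokerage, destination terminal — on the buyer under both terms; not part of either seller's price.
From CFR to CIF, the seller additionally bears: insurance.
CIF price = 272784.75 + 225.57 = 273010.32

CIF price: SGD 273010.32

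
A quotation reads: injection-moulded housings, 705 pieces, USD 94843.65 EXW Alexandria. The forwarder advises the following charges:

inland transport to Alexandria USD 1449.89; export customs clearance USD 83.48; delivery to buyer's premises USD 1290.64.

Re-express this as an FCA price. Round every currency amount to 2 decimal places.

Not relevant to the conversion: delivery — on the buyer under both terms; not part of either seller's price.
From EXW to FCA, the seller additionally bears: inland to port, export clearance.
FCA price = 94843.65 + 1449.89 + 83.48 = 96377.02

FCA price: USD 96377.02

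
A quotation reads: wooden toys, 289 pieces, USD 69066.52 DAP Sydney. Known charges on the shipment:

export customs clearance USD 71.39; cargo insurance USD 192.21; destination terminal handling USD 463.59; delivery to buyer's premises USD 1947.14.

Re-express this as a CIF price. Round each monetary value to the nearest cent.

CIF price: USD 66655.79

Not relevant to the conversion: insurance, export clearance — on the seller under both DAP and CIF; already in the DAP price and stays in the CIF price.
From DAP to CIF, the seller no longer bears: destination terminal, delivery.
CIF price = 69066.52 − 463.59 − 1947.14 = 66655.79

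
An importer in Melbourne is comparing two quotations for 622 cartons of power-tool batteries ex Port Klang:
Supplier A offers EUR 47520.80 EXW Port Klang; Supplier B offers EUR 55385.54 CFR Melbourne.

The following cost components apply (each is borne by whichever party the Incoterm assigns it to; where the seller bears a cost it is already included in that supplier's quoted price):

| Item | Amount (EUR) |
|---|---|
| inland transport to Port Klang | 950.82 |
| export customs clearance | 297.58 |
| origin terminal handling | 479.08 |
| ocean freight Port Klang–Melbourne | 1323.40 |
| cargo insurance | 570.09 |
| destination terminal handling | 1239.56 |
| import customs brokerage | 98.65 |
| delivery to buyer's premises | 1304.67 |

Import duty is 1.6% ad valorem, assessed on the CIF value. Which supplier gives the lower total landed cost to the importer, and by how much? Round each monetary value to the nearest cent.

Supplier A is cheaper by EUR 4890.88

Supplier A (EXW):
CIF value = EXW price + inland to port + export clearance + origin terminal + freight + insurance = 47520.80 + 950.82 + 297.58 + 479.08 + 1323.40 + 570.09 = 51141.77
Import duty = 51141.77 × 1.6% = 818.27
Buyer bears (A): 950.82 + 297.58 + 479.08 + 1323.40 + 570.09 + 1239.56 + 98.65 + 1304.67 = 6263.85
Landed cost (A) = invoice 47520.80 + 6263.85 + duty 818.27 = 54602.92
Supplier B (CFR):
CIF value = CFR price + insurance = 55385.54 + 570.09 = 55955.63
Import duty = 55955.63 × 1.6% = 895.29
Buyer bears (B): 570.09 + 1239.56 + 98.65 + 1304.67 = 3212.97
Landed cost (B) = invoice 55385.54 + 3212.97 + duty 895.29 = 59493.80
Difference = |54602.92 − 59493.80| = 4890.88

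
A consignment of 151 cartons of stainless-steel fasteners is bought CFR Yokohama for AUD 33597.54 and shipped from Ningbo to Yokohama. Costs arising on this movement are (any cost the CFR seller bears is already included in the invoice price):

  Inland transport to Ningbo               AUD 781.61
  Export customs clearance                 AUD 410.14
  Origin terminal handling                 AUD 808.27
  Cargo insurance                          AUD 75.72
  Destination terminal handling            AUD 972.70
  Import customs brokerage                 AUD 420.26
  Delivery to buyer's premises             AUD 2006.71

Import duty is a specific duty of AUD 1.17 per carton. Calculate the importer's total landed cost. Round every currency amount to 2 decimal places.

CFR: the seller pays costs through ocean freight to the destination port, but not insurance.
Already in the invoice (seller's account under CFR): inland to port, export clearance, origin terminal — exclude.
CIF value = CFR price + insurance = 33597.54 + 75.72 = 33673.26
Import duty = 151 × 1.17 = 176.67
Buyer bears: insurance 75.72 + destination terminal 972.70 + brokerage 420.26 + delivery 2006.71 + duty 176.67 = 3652.06
Landed cost = invoice 33597.54 + 3652.06 = 37249.60

Total landed cost: AUD 37249.60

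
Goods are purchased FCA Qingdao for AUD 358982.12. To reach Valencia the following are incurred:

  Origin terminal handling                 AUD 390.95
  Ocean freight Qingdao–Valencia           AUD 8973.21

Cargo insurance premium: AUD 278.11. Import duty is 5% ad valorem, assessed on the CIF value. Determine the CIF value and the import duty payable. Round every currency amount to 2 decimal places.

CIF value: AUD 368624.39; import duty: AUD 18431.22

CIF = FCA price + pre-shipment costs + freight + insurance
CIF = 358982.12 + 390.95 + 8973.21 + 278.11 = 368624.39
Import duty = 368624.39 × 5% = 18431.22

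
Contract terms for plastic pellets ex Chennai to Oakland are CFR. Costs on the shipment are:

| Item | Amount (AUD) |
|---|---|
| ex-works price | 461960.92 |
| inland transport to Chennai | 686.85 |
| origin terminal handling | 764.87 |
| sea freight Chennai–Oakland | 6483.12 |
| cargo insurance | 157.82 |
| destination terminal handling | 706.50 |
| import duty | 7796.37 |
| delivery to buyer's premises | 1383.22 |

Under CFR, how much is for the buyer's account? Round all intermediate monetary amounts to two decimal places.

CFR: the seller pays costs through ocean freight to the destination port, but not insurance.
Seller's account: goods 461960.92 + inland to port 686.85 + origin terminal 764.87 + freight 6483.12 = 469895.76
Buyer's account: insurance 157.82 + destination terminal 706.50 + duty 7796.37 + delivery 1383.22 = 10043.91

Buyer's account: AUD 10043.91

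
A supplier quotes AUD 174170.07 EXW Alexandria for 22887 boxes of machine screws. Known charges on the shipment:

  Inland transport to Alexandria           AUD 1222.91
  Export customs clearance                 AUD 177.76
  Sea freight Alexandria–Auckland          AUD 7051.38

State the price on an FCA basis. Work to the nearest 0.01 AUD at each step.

FCA price: AUD 175570.74

Not relevant to the conversion: freight — on the buyer under both terms; not part of either seller's price.
From EXW to FCA, the seller additionally bears: inland to port, export clearance.
FCA price = 174170.07 + 1222.91 + 177.76 = 175570.74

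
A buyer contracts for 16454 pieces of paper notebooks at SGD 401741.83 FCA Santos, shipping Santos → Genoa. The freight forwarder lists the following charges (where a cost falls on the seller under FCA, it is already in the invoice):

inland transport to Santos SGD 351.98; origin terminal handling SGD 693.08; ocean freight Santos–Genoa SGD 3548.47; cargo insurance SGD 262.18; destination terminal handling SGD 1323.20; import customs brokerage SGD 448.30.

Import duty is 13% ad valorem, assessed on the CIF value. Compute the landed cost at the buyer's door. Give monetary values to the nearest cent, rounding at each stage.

FCA: the seller delivers export-cleared goods to the carrier; the buyer bears costs from that point.
Already in the invoice (seller's account under FCA): inland to port — exclude.
CIF value = FCA price + origin terminal + freight + insurance = 401741.83 + 693.08 + 3548.47 + 262.18 = 406245.56
Import duty = 406245.56 × 13% = 52811.92
Buyer bears: origin terminal 693.08 + freight 3548.47 + insurance 262.18 + destination terminal 1323.20 + brokerage 448.30 + duty 52811.92 = 59087.15
Landed cost = invoice 401741.83 + 59087.15 = 460828.98

Total landed cost: SGD 460828.98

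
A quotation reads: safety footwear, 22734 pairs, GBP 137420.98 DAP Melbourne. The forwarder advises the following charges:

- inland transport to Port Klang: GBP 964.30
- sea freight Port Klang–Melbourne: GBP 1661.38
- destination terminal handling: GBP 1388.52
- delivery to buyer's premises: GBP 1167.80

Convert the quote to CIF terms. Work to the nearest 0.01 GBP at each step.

CIF price: GBP 134864.66

Not relevant to the conversion: freight, inland to port — on the seller under both DAP and CIF; already in the DAP price and stays in the CIF price.
From DAP to CIF, the seller no longer bears: destination terminal, delivery.
CIF price = 137420.98 − 1388.52 − 1167.80 = 134864.66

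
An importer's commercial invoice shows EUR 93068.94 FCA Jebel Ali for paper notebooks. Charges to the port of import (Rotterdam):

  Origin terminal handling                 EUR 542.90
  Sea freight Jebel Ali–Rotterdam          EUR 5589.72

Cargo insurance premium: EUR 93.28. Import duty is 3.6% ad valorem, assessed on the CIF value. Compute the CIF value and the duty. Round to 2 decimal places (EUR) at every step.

CIF value: EUR 99294.84; import duty: EUR 3574.61

CIF = FCA price + pre-shipment costs + freight + insurance
CIF = 93068.94 + 542.90 + 5589.72 + 93.28 = 99294.84
Import duty = 99294.84 × 3.6% = 3574.61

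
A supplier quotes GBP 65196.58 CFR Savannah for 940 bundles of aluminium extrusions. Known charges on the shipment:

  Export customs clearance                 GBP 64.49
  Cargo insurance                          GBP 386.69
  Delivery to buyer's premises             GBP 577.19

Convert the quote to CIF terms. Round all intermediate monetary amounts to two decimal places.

CIF price: GBP 65583.27

Not relevant to the conversion: export clearance — on the seller under both CFR and CIF; already in the CFR price and stays in the CIF price. delivery — on the buyer under both terms; not part of either seller's price.
From CFR to CIF, the seller additionally bears: insurance.
CIF price = 65196.58 + 386.69 = 65583.27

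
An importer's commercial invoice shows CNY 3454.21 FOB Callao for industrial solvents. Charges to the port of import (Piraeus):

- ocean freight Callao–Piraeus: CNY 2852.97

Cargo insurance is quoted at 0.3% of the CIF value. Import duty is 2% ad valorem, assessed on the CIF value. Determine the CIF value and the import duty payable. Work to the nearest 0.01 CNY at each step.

CIF value: CNY 6326.16; import duty: CNY 126.52

Let C be the CIF value. C = FOB price + freight + 0.3% × C
C − 0.3% × C = 3454.21 + 2852.97
0.997 × C = 6307.18
C = 6307.18 / 0.997 = 6326.16
Insurance premium = 0.3% × 6326.16 = 18.98
Import duty = 6326.16 × 2% = 126.52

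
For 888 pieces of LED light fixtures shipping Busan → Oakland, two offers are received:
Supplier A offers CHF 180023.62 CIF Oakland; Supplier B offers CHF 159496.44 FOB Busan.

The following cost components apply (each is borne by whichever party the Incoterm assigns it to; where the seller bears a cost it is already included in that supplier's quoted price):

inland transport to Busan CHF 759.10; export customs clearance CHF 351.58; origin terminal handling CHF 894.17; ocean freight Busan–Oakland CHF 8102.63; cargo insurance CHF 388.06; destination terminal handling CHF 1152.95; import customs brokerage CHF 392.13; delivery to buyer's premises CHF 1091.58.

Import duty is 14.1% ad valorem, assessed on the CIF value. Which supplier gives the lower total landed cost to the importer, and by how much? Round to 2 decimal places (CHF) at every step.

Supplier A (CIF):
The CIF price already equals the CIF value: 180023.62
Import duty = 180023.62 × 14.1% = 25383.33
Buyer bears (A): 1152.95 + 392.13 + 1091.58 = 2636.66
Landed cost (A) = invoice 180023.62 + 2636.66 + duty 25383.33 = 208043.61
Supplier B (FOB):
CIF value = FOB price + freight + insurance = 159496.44 + 8102.63 + 388.06 = 167987.13
Import duty = 167987.13 × 14.1% = 23686.19
Buyer bears (B): 8102.63 + 388.06 + 1152.95 + 392.13 + 1091.58 = 11127.35
Landed cost (B) = invoice 159496.44 + 11127.35 + duty 23686.19 = 194309.98
Difference = |208043.61 − 194309.98| = 13733.63

Supplier B is cheaper by CHF 13733.63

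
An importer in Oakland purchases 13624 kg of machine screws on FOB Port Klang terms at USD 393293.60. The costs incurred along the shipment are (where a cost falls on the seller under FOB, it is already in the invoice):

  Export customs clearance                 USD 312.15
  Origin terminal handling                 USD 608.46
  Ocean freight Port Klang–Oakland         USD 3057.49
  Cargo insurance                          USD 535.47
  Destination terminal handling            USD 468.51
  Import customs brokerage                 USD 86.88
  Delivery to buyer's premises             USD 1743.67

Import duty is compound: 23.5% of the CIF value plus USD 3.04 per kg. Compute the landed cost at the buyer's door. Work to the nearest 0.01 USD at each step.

Total landed cost: USD 533870.92

FOB: the seller bears costs until goods are on board at the origin port; the buyer bears freight, insurance and all costs thereafter.
Already in the invoice (seller's account under FOB): export clearance, origin terminal — exclude.
CIF value = FOB price + freight + insurance = 393293.60 + 3057.49 + 535.47 = 396886.56
Ad valorem component: 396886.56 × 23.5% = 93268.34
Specific component: 13624 × 3.04 = 41416.96
Import duty = 93268.34 + 41416.96 = 134685.30
Buyer bears: freight 3057.49 + insurance 535.47 + destination terminal 468.51 + brokerage 86.88 + delivery 1743.67 + duty 134685.30 = 140577.32
Landed cost = invoice 393293.60 + 140577.32 = 533870.92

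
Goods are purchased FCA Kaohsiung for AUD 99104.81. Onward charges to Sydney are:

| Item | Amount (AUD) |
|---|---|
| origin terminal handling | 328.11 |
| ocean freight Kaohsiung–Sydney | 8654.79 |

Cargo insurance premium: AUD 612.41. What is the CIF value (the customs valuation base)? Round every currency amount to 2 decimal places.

CIF value: AUD 108700.12

CIF = FCA price + pre-shipment costs + freight + insurance
CIF = 99104.81 + 328.11 + 8654.79 + 612.41 = 108700.12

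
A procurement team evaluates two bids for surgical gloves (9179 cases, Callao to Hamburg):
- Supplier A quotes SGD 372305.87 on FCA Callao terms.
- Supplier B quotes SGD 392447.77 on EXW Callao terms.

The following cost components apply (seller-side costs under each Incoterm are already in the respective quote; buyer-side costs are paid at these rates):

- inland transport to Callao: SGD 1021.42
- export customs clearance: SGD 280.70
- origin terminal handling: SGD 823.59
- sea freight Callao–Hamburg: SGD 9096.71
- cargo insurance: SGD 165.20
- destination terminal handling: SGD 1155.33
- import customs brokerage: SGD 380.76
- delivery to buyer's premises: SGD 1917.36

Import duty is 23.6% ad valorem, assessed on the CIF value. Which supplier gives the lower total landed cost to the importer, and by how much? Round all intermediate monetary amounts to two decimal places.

Supplier A is cheaper by SGD 26504.81

Supplier A (FCA):
CIF value = FCA price + origin terminal + freight + insurance = 372305.87 + 823.59 + 9096.71 + 165.20 = 382391.37
Import duty = 382391.37 × 23.6% = 90244.36
Buyer bears (A): 823.59 + 9096.71 + 165.20 + 1155.33 + 380.76 + 1917.36 = 13538.95
Landed cost (A) = invoice 372305.87 + 13538.95 + duty 90244.36 = 476089.18
Supplier B (EXW):
CIF value = EXW price + inland to port + export clearance + origin terminal + freight + insurance = 392447.77 + 1021.42 + 280.70 + 823.59 + 9096.71 + 165.20 = 403835.39
Import duty = 403835.39 × 23.6% = 95305.15
Buyer bears (B): 1021.42 + 280.70 + 823.59 + 9096.71 + 165.20 + 1155.33 + 380.76 + 1917.36 = 14841.07
Landed cost (B) = invoice 392447.77 + 14841.07 + duty 95305.15 = 502593.99
Difference = |476089.18 − 502593.99| = 26504.81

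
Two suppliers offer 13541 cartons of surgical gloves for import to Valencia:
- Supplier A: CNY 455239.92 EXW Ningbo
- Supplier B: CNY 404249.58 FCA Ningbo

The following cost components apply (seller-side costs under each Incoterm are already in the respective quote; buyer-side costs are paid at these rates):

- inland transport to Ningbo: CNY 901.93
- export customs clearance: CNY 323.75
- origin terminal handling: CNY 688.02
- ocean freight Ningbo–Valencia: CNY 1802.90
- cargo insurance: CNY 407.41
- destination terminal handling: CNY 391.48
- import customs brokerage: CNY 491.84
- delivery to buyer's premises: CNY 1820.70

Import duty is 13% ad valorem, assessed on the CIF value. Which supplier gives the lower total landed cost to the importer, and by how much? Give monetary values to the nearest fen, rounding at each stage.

Supplier B is cheaper by CNY 59004.10

Supplier A (EXW):
CIF value = EXW price + inland to port + export clearance + origin terminal + freight + insurance = 455239.92 + 901.93 + 323.75 + 688.02 + 1802.90 + 407.41 = 459363.93
Import duty = 459363.93 × 13% = 59717.31
Buyer bears (A): 901.93 + 323.75 + 688.02 + 1802.90 + 407.41 + 391.48 + 491.84 + 1820.70 = 6828.03
Landed cost (A) = invoice 455239.92 + 6828.03 + duty 59717.31 = 521785.26
Supplier B (FCA):
CIF value = FCA price + origin terminal + freight + insurance = 404249.58 + 688.02 + 1802.90 + 407.41 = 407147.91
Import duty = 407147.91 × 13% = 52929.23
Buyer bears (B): 688.02 + 1802.90 + 407.41 + 391.48 + 491.84 + 1820.70 = 5602.35
Landed cost (B) = invoice 404249.58 + 5602.35 + duty 52929.23 = 462781.16
Difference = |521785.26 − 462781.16| = 59004.10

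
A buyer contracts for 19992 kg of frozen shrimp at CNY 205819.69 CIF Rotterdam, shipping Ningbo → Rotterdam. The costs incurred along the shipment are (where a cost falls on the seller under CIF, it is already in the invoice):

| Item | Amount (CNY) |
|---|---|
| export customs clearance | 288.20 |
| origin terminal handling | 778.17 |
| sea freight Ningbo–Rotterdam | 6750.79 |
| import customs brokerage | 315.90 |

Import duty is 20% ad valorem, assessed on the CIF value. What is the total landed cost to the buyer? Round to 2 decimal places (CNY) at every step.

CIF: the seller pays costs through ocean freight and marine insurance to the destination port.
Already in the invoice (seller's account under CIF): export clearance, origin terminal, freight — exclude.
The CIF price already equals the CIF value: 205819.69
Import duty = 205819.69 × 20% = 41163.94
Buyer bears: brokerage 315.90 + duty 41163.94 = 41479.84
Landed cost = invoice 205819.69 + 41479.84 = 247299.53

Total landed cost: CNY 247299.53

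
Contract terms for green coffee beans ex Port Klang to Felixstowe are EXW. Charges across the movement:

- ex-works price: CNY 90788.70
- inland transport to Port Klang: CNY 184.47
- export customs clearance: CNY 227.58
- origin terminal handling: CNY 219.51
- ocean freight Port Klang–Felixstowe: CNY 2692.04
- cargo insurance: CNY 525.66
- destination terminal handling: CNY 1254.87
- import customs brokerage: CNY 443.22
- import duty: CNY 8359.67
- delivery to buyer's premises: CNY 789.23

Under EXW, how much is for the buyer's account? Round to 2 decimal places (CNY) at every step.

Buyer's account: CNY 14696.25

EXW: the seller makes goods available at their premises; the buyer bears all onward costs.
Seller's account: goods 90788.70 = 90788.70
Buyer's account: inland to port 184.47 + export clearance 227.58 + origin terminal 219.51 + freight 2692.04 + insurance 525.66 + destination terminal 1254.87 + brokerage 443.22 + duty 8359.67 + delivery 789.23 = 14696.25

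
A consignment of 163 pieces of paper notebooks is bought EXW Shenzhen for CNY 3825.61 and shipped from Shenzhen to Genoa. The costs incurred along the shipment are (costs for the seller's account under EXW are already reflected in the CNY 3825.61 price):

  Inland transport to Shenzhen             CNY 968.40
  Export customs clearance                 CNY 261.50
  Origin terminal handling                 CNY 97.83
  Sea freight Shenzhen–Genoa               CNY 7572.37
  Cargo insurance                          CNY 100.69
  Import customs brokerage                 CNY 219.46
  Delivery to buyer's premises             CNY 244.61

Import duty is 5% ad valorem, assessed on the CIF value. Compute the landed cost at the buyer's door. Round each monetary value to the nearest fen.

EXW: the seller makes goods available at their premises; the buyer bears all onward costs.
CIF value = EXW price + inland to port + export clearance + origin terminal + freight + insurance = 3825.61 + 968.40 + 261.50 + 97.83 + 7572.37 + 100.69 = 12826.40
Import duty = 12826.40 × 5% = 641.32
Buyer bears: inland to port 968.40 + export clearance 261.50 + origin terminal 97.83 + freight 7572.37 + insurance 100.69 + brokerage 219.46 + delivery 244.61 + duty 641.32 = 10106.18
Landed cost = invoice 3825.61 + 10106.18 = 13931.79

Total landed cost: CNY 13931.79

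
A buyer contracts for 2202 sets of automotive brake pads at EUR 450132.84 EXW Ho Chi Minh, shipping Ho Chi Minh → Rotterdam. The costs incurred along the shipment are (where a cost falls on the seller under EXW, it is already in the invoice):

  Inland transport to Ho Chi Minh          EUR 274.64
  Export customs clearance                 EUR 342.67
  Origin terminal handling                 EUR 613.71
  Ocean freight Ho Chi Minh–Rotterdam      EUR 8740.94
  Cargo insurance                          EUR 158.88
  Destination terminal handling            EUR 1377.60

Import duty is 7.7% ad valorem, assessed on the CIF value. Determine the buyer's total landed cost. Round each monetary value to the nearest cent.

EXW: the seller makes goods available at their premises; the buyer bears all onward costs.
CIF value = EXW price + inland to port + export clearance + origin terminal + freight + insurance = 450132.84 + 274.64 + 342.67 + 613.71 + 8740.94 + 158.88 = 460263.68
Import duty = 460263.68 × 7.7% = 35440.30
Buyer bears: inland to port 274.64 + export clearance 342.67 + origin terminal 613.71 + freight 8740.94 + insurance 158.88 + destination terminal 1377.60 + duty 35440.30 = 46948.74
Landed cost = invoice 450132.84 + 46948.74 = 497081.58

Total landed cost: EUR 497081.58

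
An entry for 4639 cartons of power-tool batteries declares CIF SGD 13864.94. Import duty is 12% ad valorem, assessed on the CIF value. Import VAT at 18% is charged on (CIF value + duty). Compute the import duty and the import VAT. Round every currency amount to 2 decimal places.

Import duty: SGD 1663.79; import VAT: SGD 2795.17

Import duty = 13864.94 × 12% = 1663.79
VAT base = CIF + duty = 13864.94 + 1663.79 = 15528.73
Import VAT = 15528.73 × 18% = 2795.17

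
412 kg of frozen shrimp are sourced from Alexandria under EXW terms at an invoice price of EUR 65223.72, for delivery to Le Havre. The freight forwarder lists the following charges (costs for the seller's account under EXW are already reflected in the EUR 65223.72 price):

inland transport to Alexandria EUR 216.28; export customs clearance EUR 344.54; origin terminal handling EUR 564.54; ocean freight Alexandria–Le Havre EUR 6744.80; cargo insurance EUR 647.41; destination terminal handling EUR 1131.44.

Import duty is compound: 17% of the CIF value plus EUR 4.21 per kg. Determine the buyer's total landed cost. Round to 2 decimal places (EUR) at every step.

Total landed cost: EUR 89143.27

EXW: the seller makes goods available at their premises; the buyer bears all onward costs.
CIF value = EXW price + inland to port + export clearance + origin terminal + freight + insurance = 65223.72 + 216.28 + 344.54 + 564.54 + 6744.80 + 647.41 = 73741.29
Ad valorem component: 73741.29 × 17% = 12536.02
Specific component: 412 × 4.21 = 1734.52
Import duty = 12536.02 + 1734.52 = 14270.54
Buyer bears: inland to port 216.28 + export clearance 344.54 + origin terminal 564.54 + freight 6744.80 + insurance 647.41 + destination terminal 1131.44 + duty 14270.54 = 23919.55
Landed cost = invoice 65223.72 + 23919.55 = 89143.27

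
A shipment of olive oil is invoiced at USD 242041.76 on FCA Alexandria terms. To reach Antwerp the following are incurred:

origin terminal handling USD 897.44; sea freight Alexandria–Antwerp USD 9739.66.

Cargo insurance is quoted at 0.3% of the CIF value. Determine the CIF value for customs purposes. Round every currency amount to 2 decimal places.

Let C be the CIF value. C = FCA price + pre-shipment costs + freight + 0.3% × C
C − 0.3% × C = 242041.76 + 897.44 + 9739.66
0.997 × C = 252678.86
C = 252678.86 / 0.997 = 253439.18
Insurance premium = 0.3% × 253439.18 = 760.32

CIF value: USD 253439.18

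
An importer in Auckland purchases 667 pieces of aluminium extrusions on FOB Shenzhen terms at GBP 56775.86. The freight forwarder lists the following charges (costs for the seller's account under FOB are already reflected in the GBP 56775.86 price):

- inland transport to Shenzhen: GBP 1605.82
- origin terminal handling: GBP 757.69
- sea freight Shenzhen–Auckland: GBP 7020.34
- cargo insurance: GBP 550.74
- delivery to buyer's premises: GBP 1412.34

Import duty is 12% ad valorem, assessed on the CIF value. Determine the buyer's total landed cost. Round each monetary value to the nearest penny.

FOB: the seller bears costs until goods are on board at the origin port; the buyer bears freight, insurance and all costs thereafter.
Already in the invoice (seller's account under FOB): inland to port, origin terminal — exclude.
CIF value = FOB price + freight + insurance = 56775.86 + 7020.34 + 550.74 = 64346.94
Import duty = 64346.94 × 12% = 7721.63
Buyer bears: freight 7020.34 + insurance 550.74 + delivery 1412.34 + duty 7721.63 = 16705.05
Landed cost = invoice 56775.86 + 16705.05 = 73480.91

Total landed cost: GBP 73480.91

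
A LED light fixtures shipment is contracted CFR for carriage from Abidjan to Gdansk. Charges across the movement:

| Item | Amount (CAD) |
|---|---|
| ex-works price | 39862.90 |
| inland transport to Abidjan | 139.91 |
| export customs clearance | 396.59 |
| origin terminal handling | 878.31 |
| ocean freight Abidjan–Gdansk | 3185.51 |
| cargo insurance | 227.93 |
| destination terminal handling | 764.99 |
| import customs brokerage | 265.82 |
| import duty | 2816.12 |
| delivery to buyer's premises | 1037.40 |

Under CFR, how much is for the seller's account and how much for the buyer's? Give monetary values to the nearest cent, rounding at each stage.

CFR: the seller pays costs through ocean freight to the destination port, but not insurance.
Seller's account: goods 39862.90 + inland to port 139.91 + export clearance 396.59 + origin terminal 878.31 + freight 3185.51 = 44463.22
Buyer's account: insurance 227.93 + destination terminal 764.99 + brokerage 265.82 + duty 2816.12 + delivery 1037.40 = 5112.26

Seller: CAD 44463.22; buyer: CAD 5112.26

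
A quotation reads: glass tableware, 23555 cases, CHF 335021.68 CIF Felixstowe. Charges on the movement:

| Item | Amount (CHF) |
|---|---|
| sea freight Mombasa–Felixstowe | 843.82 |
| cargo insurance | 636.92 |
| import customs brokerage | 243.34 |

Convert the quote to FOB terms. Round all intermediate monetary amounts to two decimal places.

Not relevant to the conversion: brokerage — on the buyer under both terms; not part of either seller's price.
From CIF to FOB, the seller no longer bears: freight, insurance.
FOB price = 335021.68 − 843.82 − 636.92 = 333540.94

FOB price: CHF 333540.94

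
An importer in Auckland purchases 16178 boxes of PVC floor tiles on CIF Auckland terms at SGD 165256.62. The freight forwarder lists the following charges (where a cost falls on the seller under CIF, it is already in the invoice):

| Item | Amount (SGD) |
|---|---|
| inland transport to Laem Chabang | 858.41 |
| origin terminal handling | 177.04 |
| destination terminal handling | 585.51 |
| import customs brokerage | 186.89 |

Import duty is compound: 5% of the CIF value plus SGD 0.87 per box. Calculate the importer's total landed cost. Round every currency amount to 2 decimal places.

Total landed cost: SGD 188366.71

CIF: the seller pays costs through ocean freight and marine insurance to the destination port.
Already in the invoice (seller's account under CIF): inland to port, origin terminal — exclude.
The CIF price already equals the CIF value: 165256.62
Ad valorem component: 165256.62 × 5% = 8262.83
Specific component: 16178 × 0.87 = 14074.86
Import duty = 8262.83 + 14074.86 = 22337.69
Buyer bears: destination terminal 585.51 + brokerage 186.89 + duty 22337.69 = 23110.09
Landed cost = invoice 165256.62 + 23110.09 = 188366.71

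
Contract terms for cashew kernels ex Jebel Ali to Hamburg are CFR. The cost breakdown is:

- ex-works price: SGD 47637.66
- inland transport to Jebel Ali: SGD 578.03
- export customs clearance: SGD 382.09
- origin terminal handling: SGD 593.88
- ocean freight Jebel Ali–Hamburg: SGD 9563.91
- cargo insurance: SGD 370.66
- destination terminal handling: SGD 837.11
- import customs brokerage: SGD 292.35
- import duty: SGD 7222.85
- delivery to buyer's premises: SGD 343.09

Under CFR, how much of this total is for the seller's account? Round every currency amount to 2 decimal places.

Seller's account: SGD 58755.57

CFR: the seller pays costs through ocean freight to the destination port, but not insurance.
Seller's account: goods 47637.66 + inland to port 578.03 + export clearance 382.09 + origin terminal 593.88 + freight 9563.91 = 58755.57
Buyer's account: insurance 370.66 + destination terminal 837.11 + brokerage 292.35 + duty 7222.85 + delivery 343.09 = 9066.06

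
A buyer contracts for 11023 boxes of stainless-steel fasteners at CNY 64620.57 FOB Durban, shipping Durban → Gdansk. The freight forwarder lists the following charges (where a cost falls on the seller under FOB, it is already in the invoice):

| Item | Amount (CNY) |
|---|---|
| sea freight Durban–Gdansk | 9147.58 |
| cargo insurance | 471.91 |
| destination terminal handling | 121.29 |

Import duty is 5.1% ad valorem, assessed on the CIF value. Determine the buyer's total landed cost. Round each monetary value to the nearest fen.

Total landed cost: CNY 78147.59

FOB: the seller bears costs until goods are on board at the origin port; the buyer bears freight, insurance and all costs thereafter.
CIF value = FOB price + freight + insurance = 64620.57 + 9147.58 + 471.91 = 74240.06
Import duty = 74240.06 × 5.1% = 3786.24
Buyer bears: freight 9147.58 + insurance 471.91 + destination terminal 121.29 + duty 3786.24 = 13527.02
Landed cost = invoice 64620.57 + 13527.02 = 78147.59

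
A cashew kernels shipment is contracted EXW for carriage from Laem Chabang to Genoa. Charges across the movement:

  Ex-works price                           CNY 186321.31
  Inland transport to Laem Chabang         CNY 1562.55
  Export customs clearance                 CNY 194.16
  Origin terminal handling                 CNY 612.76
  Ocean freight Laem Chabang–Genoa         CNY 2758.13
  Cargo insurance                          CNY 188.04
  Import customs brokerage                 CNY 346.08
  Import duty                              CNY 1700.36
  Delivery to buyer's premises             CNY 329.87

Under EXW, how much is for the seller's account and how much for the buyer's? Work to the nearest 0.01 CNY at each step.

Seller: CNY 186321.31; buyer: CNY 7691.95

EXW: the seller makes goods available at their premises; the buyer bears all onward costs.
Seller's account: goods 186321.31 = 186321.31
Buyer's account: inland to port 1562.55 + export clearance 194.16 + origin terminal 612.76 + freight 2758.13 + insurance 188.04 + brokerage 346.08 + duty 1700.36 + delivery 329.87 = 7691.95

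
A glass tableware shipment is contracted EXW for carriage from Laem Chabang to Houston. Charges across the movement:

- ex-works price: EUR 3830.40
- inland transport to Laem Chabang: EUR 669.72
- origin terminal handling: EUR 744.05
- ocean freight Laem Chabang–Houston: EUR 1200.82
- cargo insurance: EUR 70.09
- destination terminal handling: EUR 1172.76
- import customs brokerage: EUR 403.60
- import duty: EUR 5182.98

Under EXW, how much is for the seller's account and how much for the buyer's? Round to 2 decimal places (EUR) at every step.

EXW: the seller makes goods available at their premises; the buyer bears all onward costs.
Seller's account: goods 3830.40 = 3830.40
Buyer's account: inland to port 669.72 + origin terminal 744.05 + freight 1200.82 + insurance 70.09 + destination terminal 1172.76 + brokerage 403.60 + duty 5182.98 = 9444.02

Seller: EUR 3830.40; buyer: EUR 9444.02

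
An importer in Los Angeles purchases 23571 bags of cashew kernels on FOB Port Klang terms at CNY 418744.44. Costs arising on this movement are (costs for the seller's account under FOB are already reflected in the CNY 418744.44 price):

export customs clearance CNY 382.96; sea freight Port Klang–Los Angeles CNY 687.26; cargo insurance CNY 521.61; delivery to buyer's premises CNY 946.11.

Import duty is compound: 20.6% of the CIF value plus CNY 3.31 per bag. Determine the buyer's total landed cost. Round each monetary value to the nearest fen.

FOB: the seller bears costs until goods are on board at the origin port; the buyer bears freight, insurance and all costs thereafter.
Already in the invoice (seller's account under FOB): export clearance — exclude.
CIF value = FOB price + freight + insurance = 418744.44 + 687.26 + 521.61 = 419953.31
Ad valorem component: 419953.31 × 20.6% = 86510.38
Specific component: 23571 × 3.31 = 78020.01
Import duty = 86510.38 + 78020.01 = 164530.39
Buyer bears: freight 687.26 + insurance 521.61 + delivery 946.11 + duty 164530.39 = 166685.37
Landed cost = invoice 418744.44 + 166685.37 = 585429.81

Total landed cost: CNY 585429.81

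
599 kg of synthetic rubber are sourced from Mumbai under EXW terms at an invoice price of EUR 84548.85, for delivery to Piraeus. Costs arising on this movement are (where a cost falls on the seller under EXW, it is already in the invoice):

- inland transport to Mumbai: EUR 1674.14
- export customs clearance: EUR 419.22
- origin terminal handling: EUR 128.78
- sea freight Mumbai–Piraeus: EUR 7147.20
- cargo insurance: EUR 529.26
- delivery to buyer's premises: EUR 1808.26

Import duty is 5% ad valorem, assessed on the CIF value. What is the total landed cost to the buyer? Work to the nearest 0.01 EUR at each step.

Total landed cost: EUR 100978.08

EXW: the seller makes goods available at their premises; the buyer bears all onward costs.
CIF value = EXW price + inland to port + export clearance + origin terminal + freight + insurance = 84548.85 + 1674.14 + 419.22 + 128.78 + 7147.20 + 529.26 = 94447.45
Import duty = 94447.45 × 5% = 4722.37
Buyer bears: inland to port 1674.14 + export clearance 419.22 + origin terminal 128.78 + freight 7147.20 + insurance 529.26 + delivery 1808.26 + duty 4722.37 = 16429.23
Landed cost = invoice 84548.85 + 16429.23 = 100978.08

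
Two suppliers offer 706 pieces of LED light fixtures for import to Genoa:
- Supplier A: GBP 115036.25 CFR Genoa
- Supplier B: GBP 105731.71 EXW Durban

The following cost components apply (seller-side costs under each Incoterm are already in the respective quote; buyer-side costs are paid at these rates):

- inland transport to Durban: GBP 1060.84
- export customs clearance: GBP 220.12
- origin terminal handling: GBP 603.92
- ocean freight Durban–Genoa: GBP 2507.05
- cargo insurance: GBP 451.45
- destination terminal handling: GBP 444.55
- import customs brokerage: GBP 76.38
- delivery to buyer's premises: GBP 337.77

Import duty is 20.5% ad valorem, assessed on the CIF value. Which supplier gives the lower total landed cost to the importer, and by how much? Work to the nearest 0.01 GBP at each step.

Supplier A (CFR):
CIF value = CFR price + insurance = 115036.25 + 451.45 = 115487.70
Import duty = 115487.70 × 20.5% = 23674.98
Buyer bears (A): 451.45 + 444.55 + 76.38 + 337.77 = 1310.15
Landed cost (A) = invoice 115036.25 + 1310.15 + duty 23674.98 = 140021.38
Supplier B (EXW):
CIF value = EXW price + inland to port + export clearance + origin terminal + freight + insurance = 105731.71 + 1060.84 + 220.12 + 603.92 + 2507.05 + 451.45 = 110575.09
Import duty = 110575.09 × 20.5% = 22667.89
Buyer bears (B): 1060.84 + 220.12 + 603.92 + 2507.05 + 451.45 + 444.55 + 76.38 + 337.77 = 5702.08
Landed cost (B) = invoice 105731.71 + 5702.08 + duty 22667.89 = 134101.68
Difference = |140021.38 − 134101.68| = 5919.70

Supplier B is cheaper by GBP 5919.70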